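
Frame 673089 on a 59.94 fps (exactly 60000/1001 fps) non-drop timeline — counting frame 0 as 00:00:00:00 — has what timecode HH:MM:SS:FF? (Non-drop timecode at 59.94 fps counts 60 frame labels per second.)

673089 ÷ 60 = 11218 full seconds, remainder 9 frames.
11218 s = 3 h 6 min 58 s.
Timecode: 03:06:58:09.

03:06:58:09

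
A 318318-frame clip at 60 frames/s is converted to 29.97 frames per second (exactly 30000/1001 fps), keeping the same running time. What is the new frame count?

159000 frames

Target frames = source frames × (target rate / source rate) = 318318 × (30000/1001)/(60) = 318318 × 500/1001 = 159000.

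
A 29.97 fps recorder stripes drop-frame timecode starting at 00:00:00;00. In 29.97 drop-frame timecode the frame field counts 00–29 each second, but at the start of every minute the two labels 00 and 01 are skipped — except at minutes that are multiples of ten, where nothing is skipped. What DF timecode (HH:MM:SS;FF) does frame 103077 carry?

00:57:19;11

Each 10-minute DF block holds 10 × 60 × 30 − 9 × 2 = 17982 frames. 103077 ÷ 17982 → 5 full blocks, remainder 13167.
Within the partial block the first minute is 1800 frames and each further minute 1798, so 7 further minute boundaries passed. Total skipped labels = 18 × 5 + 2 × 7 = 104.
Non-drop label index = 103077 + 104 = 103181; at 30 labels/s that is 00:57:19:11, i.e. DF 00:57:19;11.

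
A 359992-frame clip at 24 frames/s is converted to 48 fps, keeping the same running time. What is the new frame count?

Target frames = source frames × (target rate / source rate) = 359992 × (48)/(24) = 359992 × 2 = 719984.

719984 frames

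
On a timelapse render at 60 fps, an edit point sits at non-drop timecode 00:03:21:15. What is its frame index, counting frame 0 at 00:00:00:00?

Total seconds to the label: (0 × 3600 + 3 × 60 + 21) = 201.
Frame index = 201 × 60 + 15 = 12075.

frame 12075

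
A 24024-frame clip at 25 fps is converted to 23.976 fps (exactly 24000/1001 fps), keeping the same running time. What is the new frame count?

Target frames = source frames × (target rate / source rate) = 24024 × (24000/1001)/(25) = 24024 × 960/1001 = 23040.

23040 frames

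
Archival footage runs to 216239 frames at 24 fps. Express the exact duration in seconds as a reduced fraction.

Running time = 216239 ÷ (24) = 216239 × 1/24 = 216239/24 s.

216239/24 seconds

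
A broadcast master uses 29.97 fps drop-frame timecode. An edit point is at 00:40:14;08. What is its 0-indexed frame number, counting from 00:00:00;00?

Complete 10-minute blocks: 4, each 17982 frames → 71928.
Remaining 0 whole minutes in the current block: 0 frames.
Within the current minute: 14 × 30 + 8 = 428. Total = 71928 + 0 + 428 = 72356.

72356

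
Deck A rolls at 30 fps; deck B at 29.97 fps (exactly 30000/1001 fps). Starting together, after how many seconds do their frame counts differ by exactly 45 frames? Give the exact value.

1501.5 seconds

The gap grows by |30000/1001 − 30| = 30/1001 frames per second.
Time for a 45-frame gap: 45 ÷ (30/1001) = 1501.5 s.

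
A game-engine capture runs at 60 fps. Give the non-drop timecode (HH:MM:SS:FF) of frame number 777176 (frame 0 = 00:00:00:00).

777176 ÷ 60 = 12952 full seconds, remainder 56 frames.
12952 s = 3 h 35 min 52 s.
Timecode: 03:35:52:56.

03:35:52:56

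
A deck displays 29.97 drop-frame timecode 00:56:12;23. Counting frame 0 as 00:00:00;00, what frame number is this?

101081

As if non-drop at 30 labels/s: (0 × 3600 + 56 × 60 + 12) × 30 + 23 = 101183.
Minute boundaries passed: 56; those not divisible by 10: 56 − 5 = 51; dropped labels = 2 × 51 = 102.
Actual frame index = 101183 − 102 = 101081.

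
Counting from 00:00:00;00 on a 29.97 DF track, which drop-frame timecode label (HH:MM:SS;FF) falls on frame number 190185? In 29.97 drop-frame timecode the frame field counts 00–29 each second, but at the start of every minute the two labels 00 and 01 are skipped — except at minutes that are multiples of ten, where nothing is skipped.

01:45:45;25

Ten DF minutes hold 17982 frames, so frame 190185 lies in block 10 (frames 179820–197801) with 10365 frames into that block.
The block's first minute is 1800 frames and the rest 1798 each; 10365 frames reaches minute 5, so 10 × 18 + 5 × 2 = 190 labels have been skipped so far.
Adding those back, label number 190185 + 190 = 190375 at 30 labels/s is 6345 s + 25 f = 1 h 45 min 45 s frame 25, i.e. 01:45:45;25.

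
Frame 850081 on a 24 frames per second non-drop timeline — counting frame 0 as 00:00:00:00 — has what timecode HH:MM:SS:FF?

850081 ÷ 24 = 35420 full seconds, remainder 1 frame.
35420 s = 9 h 50 min 20 s.
Timecode: 09:50:20:01.

09:50:20:01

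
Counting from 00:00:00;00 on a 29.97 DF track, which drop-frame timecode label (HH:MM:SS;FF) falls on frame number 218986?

Ten DF minutes hold 17982 frames, so frame 218986 lies in block 12 (frames 215784–233765) with 3202 frames into that block.
The block's first minute is 1800 frames and the rest 1798 each; 3202 frames reaches minute 1, so 12 × 18 + 1 × 2 = 218 labels have been skipped so far.
Adding those back, label number 218986 + 218 = 219204 at 30 labels/s is 7306 s + 24 f = 2 h 1 min 46 s frame 24, i.e. 02:01:46;24.

02:01:46;24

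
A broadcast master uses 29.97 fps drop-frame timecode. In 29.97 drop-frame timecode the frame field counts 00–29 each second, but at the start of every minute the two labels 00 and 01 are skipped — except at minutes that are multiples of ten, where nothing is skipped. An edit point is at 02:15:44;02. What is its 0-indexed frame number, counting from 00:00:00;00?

As if non-drop at 30 labels/s: (2 × 3600 + 15 × 60 + 44) × 30 + 2 = 244322.
Minute boundaries passed: 135; those not divisible by 10: 135 − 13 = 122; dropped labels = 2 × 122 = 244.
Actual frame index = 244322 − 244 = 244078.

244078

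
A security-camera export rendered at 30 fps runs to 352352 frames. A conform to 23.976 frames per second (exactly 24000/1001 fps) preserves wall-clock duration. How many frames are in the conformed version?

Target frames = source frames × (target rate / source rate) = 352352 × (24000/1001)/(30) = 352352 × 800/1001 = 281600.

281600 frames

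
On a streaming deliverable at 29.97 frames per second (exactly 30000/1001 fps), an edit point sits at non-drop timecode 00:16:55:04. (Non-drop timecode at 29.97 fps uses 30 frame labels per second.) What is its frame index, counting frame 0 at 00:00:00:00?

Total seconds to the label: (0 × 3600 + 16 × 60 + 55) = 1015.
Frame index = 1015 × 30 + 4 = 30454.

30454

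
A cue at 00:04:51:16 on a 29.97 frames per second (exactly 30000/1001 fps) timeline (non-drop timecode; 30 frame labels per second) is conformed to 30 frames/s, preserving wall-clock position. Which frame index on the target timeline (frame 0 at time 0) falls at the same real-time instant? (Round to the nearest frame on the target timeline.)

Source frame index: (0×3600 + 4×60 + 51) × 30 + 16 = 8746.
Real time: 8746 / (30000/1001) = 4377373/15000 s.
Target frame: (4377373/15000) × (30) = 4377373/500 ≈ 8754.746 → 8755.

frame 8755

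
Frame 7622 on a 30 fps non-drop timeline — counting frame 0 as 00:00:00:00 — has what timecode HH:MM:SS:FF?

00:04:14:02

7622 ÷ 30 = 254 full seconds, remainder 2 frames.
254 s = 0 h 4 min 14 s.
Timecode: 00:04:14:02.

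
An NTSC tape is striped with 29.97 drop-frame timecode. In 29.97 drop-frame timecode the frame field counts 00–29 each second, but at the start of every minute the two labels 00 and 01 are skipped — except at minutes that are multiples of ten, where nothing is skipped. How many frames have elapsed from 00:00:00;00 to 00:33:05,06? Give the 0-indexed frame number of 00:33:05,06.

Complete 10-minute blocks: 3, each 17982 frames → 53946.
Remaining 3 whole minutes in the current block: 1800 + 2 × 1798 = 5396 frames.
Within the current minute: 5 × 30 + 6 − 2 = 154 (labels ;00/;01 skipped at this minute). Total = 53946 + 5396 + 154 = 59496.

59496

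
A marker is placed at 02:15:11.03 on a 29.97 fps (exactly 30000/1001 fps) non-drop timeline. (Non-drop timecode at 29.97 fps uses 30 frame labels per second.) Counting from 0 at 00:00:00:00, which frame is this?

Total seconds to the label: (2 × 3600 + 15 × 60 + 11) = 8111.
Frame index = 8111 × 30 + 3 = 243333.

243333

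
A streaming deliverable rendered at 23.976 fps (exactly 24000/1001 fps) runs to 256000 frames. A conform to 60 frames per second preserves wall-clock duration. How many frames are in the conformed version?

Target frames = source frames × (target rate / source rate) = 256000 × (60)/(24000/1001) = 256000 × 1001/400 = 640640.

640640 frames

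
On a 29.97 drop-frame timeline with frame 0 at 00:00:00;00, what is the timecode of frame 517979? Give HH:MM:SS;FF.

Each 10-minute DF block holds 10 × 60 × 30 − 9 × 2 = 17982 frames. 517979 ÷ 17982 → 28 full blocks, remainder 14483.
Within the partial block the first minute is 1800 frames and each further minute 1798, so 8 further minute boundaries passed. Total skipped labels = 18 × 28 + 2 × 8 = 520.
Non-drop label index = 517979 + 520 = 518499; at 30 labels/s that is 04:48:03:09, i.e. DF 04:48:03;09.

04:48:03;09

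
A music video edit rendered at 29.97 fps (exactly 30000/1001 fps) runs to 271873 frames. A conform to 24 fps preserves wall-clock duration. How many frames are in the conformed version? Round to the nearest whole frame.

Frames at target rate = 271873 × (24) / (30000/1001) = 272144873/1250 ≈ 217715.898.
Nearest whole frame: 217716.

217716 frames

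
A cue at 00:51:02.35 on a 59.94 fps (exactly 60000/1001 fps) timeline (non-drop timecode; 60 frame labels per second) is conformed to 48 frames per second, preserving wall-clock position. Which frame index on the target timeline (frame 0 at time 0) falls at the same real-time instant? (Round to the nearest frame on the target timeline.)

frame 147151

Source frame index: (0×3600 + 51×60 + 2) × 60 + 35 = 183755.
Real time: 183755 / (60000/1001) = 36787751/12000 s.
Target frame: (36787751/12000) × (48) = 36787751/250 ≈ 147151.004 → 147151.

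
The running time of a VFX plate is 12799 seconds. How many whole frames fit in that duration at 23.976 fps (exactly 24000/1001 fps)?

Frames = 12799 × 24000/1001 = 307176000/1001 ≈ 306869.1309.
Complete frames: 306869.

306869 frames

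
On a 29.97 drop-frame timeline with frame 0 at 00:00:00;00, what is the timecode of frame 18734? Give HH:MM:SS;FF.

00:10:25;02

Ten DF minutes hold 17982 frames, so frame 18734 lies in block 1 (frames 17982–35963) with 752 frames into that block.
The block's first minute is 1800 frames and the rest 1798 each; 752 frames reaches minute 0, so 1 × 18 + 0 × 2 = 18 labels have been skipped so far.
Adding those back, label number 18734 + 18 = 18752 at 30 labels/s is 625 s + 2 f = 0 h 10 min 25 s frame 2, i.e. 00:10:25;02.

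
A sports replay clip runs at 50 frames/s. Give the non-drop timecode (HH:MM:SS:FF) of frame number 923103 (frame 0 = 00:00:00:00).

05:07:42:03

923103 ÷ 50 = 18462 full seconds, remainder 3 frames.
18462 s = 5 h 7 min 42 s.
Timecode: 05:07:42:03.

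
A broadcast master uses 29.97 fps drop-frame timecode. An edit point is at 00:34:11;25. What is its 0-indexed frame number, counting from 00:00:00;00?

Complete 10-minute blocks: 3, each 17982 frames → 53946.
Remaining 4 whole minutes in the current block: 1800 + 3 × 1798 = 7194 frames.
Within the current minute: 11 × 30 + 25 − 2 = 353 (labels ;00/;01 skipped at this minute). Total = 53946 + 7194 + 353 = 61493.

61493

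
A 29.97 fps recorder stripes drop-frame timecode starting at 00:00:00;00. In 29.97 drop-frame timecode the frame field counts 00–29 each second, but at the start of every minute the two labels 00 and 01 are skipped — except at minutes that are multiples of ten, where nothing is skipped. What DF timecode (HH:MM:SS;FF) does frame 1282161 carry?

Each 10-minute DF block holds 10 × 60 × 30 − 9 × 2 = 17982 frames. 1282161 ÷ 17982 → 71 full blocks, remainder 5439.
Within the partial block the first minute is 1800 frames and each further minute 1798, so 3 further minute boundaries passed. Total skipped labels = 18 × 71 + 2 × 3 = 1284.
Non-drop label index = 1282161 + 1284 = 1283445; at 30 labels/s that is 11:53:01:15, i.e. DF 11:53:01;15.

11:53:01;15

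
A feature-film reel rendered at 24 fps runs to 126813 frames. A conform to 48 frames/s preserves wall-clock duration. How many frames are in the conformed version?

Target frames = source frames × (target rate / source rate) = 126813 × (48)/(24) = 126813 × 2 = 253626.

253626 frames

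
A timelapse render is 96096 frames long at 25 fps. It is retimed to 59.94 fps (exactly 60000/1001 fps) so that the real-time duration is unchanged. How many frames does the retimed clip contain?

Target frames = source frames × (target rate / source rate) = 96096 × (60000/1001)/(25) = 96096 × 2400/1001 = 230400.

230400 frames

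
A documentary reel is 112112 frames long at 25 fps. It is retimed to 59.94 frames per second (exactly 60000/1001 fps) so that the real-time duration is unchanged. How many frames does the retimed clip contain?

268800 frames

Target frames = source frames × (target rate / source rate) = 112112 × (60000/1001)/(25) = 112112 × 2400/1001 = 268800.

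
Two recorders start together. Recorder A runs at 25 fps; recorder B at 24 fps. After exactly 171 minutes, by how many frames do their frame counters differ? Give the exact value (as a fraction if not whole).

10260 frames

171 min = 10260 s.
A emits 25 × 10260 = 256500 frames; B emits 24 × 10260 = 246240.
Difference = 10260 frames; B is behind A.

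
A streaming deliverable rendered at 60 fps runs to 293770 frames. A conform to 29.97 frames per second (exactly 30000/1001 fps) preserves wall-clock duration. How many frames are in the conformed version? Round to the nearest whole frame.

Frames at target rate = 293770 × (30000/1001) / (60) = 146885000/1001 ≈ 146738.262.
Nearest whole frame: 146738.

146738 frames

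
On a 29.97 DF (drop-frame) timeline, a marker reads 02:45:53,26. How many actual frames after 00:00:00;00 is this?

298318

As if non-drop at 30 labels/s: (2 × 3600 + 45 × 60 + 53) × 30 + 26 = 298616.
Minute boundaries passed: 165; those not divisible by 10: 165 − 16 = 149; dropped labels = 2 × 149 = 298.
Actual frame index = 298616 − 298 = 298318.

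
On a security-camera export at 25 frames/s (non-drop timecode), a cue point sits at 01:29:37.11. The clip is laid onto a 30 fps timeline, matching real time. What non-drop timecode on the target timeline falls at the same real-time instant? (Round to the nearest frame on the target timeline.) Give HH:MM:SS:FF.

01:29:37:13

Source frame index: (1×3600 + 29×60 + 37) × 25 + 11 = 134436.
Real time: 134436 / (25) = 134436/25 s.
Target frame: (134436/25) × (30) = 806616/5 ≈ 161323.200 → 161323.
At 30 labels/s: frame 161323 → 01:29:37:13.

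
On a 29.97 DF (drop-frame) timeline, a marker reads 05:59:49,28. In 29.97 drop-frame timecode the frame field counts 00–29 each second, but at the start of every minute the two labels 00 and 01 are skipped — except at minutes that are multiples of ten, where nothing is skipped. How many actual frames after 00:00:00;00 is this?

647050

As if non-drop at 30 labels/s: (5 × 3600 + 59 × 60 + 49) × 30 + 28 = 647698.
Minute boundaries passed: 359; those not divisible by 10: 359 − 35 = 324; dropped labels = 2 × 324 = 648.
Actual frame index = 647698 − 648 = 647050.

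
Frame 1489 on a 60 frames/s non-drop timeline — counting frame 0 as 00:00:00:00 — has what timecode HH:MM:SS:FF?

00:00:24:49

1489 ÷ 60 = 24 full seconds, remainder 49 frames.
24 s = 0 h 0 min 24 s.
Timecode: 00:00:24:49.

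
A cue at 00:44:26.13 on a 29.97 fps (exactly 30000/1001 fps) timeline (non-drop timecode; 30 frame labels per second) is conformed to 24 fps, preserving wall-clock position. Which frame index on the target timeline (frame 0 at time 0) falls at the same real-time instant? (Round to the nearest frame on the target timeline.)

frame 64058

Source frame index: (0×3600 + 44×60 + 26) × 30 + 13 = 79993.
Real time: 79993 / (30000/1001) = 80072993/30000 s.
Target frame: (80072993/30000) × (24) = 80072993/1250 ≈ 64058.394 → 64058.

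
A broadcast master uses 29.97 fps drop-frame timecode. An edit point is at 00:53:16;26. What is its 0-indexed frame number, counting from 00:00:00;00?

As if non-drop at 30 labels/s: (0 × 3600 + 53 × 60 + 16) × 30 + 26 = 95906.
Minute boundaries passed: 53; those not divisible by 10: 53 − 5 = 48; dropped labels = 2 × 48 = 96.
Actual frame index = 95906 − 96 = 95810.

95810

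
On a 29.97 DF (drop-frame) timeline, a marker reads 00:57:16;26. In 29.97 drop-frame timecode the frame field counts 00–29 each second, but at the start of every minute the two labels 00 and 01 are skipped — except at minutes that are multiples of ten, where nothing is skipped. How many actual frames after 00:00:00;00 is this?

103002

As if non-drop at 30 labels/s: (0 × 3600 + 57 × 60 + 16) × 30 + 26 = 103106.
Minute boundaries passed: 57; those not divisible by 10: 57 − 5 = 52; dropped labels = 2 × 52 = 104.
Actual frame index = 103106 − 104 = 103002.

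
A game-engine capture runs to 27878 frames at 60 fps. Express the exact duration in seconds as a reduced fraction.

Running time = 27878 ÷ (60) = 27878 × 1/60 = 13939/30 s.

13939/30 seconds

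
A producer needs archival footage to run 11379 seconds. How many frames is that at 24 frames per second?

Frames = 11379 × 24 = 273096.

273096 frames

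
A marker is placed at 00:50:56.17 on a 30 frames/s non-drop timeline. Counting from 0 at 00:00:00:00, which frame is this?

Total seconds to the label: (0 × 3600 + 50 × 60 + 56) = 3056.
Frame index = 3056 × 30 + 17 = 91697.

frame 91697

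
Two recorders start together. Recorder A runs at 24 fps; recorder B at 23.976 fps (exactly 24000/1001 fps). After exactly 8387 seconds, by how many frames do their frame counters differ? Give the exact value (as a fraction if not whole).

201288/1001 frames

A emits 24 × 8387 = 201288 frames; B emits 24000/1001 × 8387 = 201288000/1001.
Difference = 201288/1001 frames (≈ 201.0869); B is behind A.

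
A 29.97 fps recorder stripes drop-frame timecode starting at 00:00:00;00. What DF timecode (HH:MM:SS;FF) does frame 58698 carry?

Ten DF minutes hold 17982 frames, so frame 58698 lies in block 3 (frames 53946–71927) with 4752 frames into that block.
The block's first minute is 1800 frames and the rest 1798 each; 4752 frames reaches minute 2, so 3 × 18 + 2 × 2 = 58 labels have been skipped so far.
Adding those back, label number 58698 + 58 = 58756 at 30 labels/s is 1958 s + 16 f = 0 h 32 min 38 s frame 16, i.e. 00:32:38;16.

00:32:38;16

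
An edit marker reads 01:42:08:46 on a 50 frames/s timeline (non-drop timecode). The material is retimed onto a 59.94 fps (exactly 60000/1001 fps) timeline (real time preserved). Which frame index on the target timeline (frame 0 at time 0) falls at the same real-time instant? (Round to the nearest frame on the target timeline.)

Source frame index: (1×3600 + 42×60 + 8) × 50 + 46 = 306446.
Real time: 306446 / (50) = 153223/25 s.
Target frame: (153223/25) × (60000/1001) = 52533600/143 ≈ 367367.832 → 367368.

frame 367368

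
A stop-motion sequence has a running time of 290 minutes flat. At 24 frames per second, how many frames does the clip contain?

417600 frames

290 min = 17400 s.
Frames = 17400 × 24 = 417600.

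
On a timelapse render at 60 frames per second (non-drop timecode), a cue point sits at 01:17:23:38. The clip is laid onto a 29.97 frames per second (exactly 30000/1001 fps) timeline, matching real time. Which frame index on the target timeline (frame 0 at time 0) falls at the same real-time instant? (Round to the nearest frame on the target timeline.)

Source frame index: (1×3600 + 17×60 + 23) × 60 + 38 = 278618.
Real time: 278618 / (60) = 139309/30 s.
Target frame: (139309/30) × (30000/1001) = 139309000/1001 ≈ 139169.830 → 139170.

frame 139170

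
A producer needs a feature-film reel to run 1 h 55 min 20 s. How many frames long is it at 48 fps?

332160 frames

1 h 55 min 20 s = 6920 s.
Frames = 6920 × 48 = 332160.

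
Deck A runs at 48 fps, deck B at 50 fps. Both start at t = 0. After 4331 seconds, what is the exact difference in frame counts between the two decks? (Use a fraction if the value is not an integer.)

A emits 48 × 4331 = 207888 frames; B emits 50 × 4331 = 216550.
Difference = 8662 frames; B is ahead of A.

8662 frames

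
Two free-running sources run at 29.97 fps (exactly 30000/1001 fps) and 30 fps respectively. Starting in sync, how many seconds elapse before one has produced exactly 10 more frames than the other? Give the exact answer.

The gap grows by |30 − 30000/1001| = 30/1001 frames per second.
Time for a 10-frame gap: 10 ÷ (30/1001) = 1001/3 s.

1001/3 seconds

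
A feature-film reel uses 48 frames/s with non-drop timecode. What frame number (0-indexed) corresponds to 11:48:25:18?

Total seconds to the label: (11 × 3600 + 48 × 60 + 25) = 42505.
Frame index = 42505 × 48 + 18 = 2040258.

frame 2040258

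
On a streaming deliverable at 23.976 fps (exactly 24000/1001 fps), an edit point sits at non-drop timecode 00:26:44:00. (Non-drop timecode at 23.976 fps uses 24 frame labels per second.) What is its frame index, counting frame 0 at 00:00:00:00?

Total seconds to the label: (0 × 3600 + 26 × 60 + 44) = 1604.
Frame index = 1604 × 24 + 0 = 38496.

frame 38496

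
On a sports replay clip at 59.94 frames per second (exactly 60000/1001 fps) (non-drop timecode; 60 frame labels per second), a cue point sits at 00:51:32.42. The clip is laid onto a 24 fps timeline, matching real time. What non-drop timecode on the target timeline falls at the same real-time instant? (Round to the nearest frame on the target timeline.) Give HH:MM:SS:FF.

00:51:35:19

Source frame index: (0×3600 + 51×60 + 32) × 60 + 42 = 185562.
Real time: 185562 / (60000/1001) = 30957927/10000 s.
Target frame: (30957927/10000) × (24) = 92873781/1250 ≈ 74299.025 → 74299.
At 24 labels/s: frame 74299 → 00:51:35:19.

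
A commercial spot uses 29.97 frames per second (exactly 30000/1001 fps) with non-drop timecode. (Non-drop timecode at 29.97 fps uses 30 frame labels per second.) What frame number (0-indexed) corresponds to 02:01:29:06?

Total seconds to the label: (2 × 3600 + 1 × 60 + 29) = 7289.
Frame index = 7289 × 30 + 6 = 218676.

frame 218676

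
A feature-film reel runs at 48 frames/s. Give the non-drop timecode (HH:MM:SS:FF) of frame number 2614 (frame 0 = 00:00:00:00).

2614 ÷ 48 = 54 full seconds, remainder 22 frames.
54 s = 0 h 0 min 54 s.
Timecode: 00:00:54:22.

00:00:54:22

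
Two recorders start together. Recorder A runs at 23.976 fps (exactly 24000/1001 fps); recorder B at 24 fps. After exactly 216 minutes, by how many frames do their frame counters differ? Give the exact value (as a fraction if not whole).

216 min = 12960 s.
A emits 24000/1001 × 12960 = 311040000/1001 frames; B emits 24 × 12960 = 311040.
Difference = 311040/1001 frames (≈ 310.7293); B is ahead of A.

311040/1001 frames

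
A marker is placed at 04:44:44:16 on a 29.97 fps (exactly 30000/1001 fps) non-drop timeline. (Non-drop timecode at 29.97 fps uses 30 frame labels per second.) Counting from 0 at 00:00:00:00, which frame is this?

512536

Total seconds to the label: (4 × 3600 + 44 × 60 + 44) = 17084.
Frame index = 17084 × 30 + 16 = 512536.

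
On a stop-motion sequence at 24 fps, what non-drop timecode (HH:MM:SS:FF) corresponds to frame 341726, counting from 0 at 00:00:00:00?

341726 ÷ 24 = 14238 full seconds, remainder 14 frames.
14238 s = 3 h 57 min 18 s.
Timecode: 03:57:18:14.

03:57:18:14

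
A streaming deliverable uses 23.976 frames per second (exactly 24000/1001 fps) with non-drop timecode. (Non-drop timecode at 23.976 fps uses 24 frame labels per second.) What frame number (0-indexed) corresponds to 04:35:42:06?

Total seconds to the label: (4 × 3600 + 35 × 60 + 42) = 16542.
Frame index = 16542 × 24 + 6 = 397014.

397014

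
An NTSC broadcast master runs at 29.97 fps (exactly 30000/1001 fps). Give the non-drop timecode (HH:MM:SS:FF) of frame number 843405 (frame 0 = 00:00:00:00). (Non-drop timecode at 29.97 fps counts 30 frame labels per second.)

07:48:33:15

843405 ÷ 30 = 28113 full seconds, remainder 15 frames.
28113 s = 7 h 48 min 33 s.
Timecode: 07:48:33:15.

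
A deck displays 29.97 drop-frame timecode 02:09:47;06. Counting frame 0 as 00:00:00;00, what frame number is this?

As if non-drop at 30 labels/s: (2 × 3600 + 9 × 60 + 47) × 30 + 6 = 233616.
Minute boundaries passed: 129; those not divisible by 10: 129 − 12 = 117; dropped labels = 2 × 117 = 234.
Actual frame index = 233616 − 234 = 233382.

233382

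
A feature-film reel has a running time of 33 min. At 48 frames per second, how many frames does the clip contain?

33 min = 1980 s.
Frames = 1980 × 48 = 95040.

95040 frames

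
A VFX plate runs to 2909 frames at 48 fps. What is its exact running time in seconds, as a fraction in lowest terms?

2909/48 seconds

Running time = 2909 ÷ (48) = 2909 × 1/48 = 2909/48 s.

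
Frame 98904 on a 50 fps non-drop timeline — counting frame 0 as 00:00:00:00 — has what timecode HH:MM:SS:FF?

98904 ÷ 50 = 1978 full seconds, remainder 4 frames.
1978 s = 0 h 32 min 58 s.
Timecode: 00:32:58:04.

00:32:58:04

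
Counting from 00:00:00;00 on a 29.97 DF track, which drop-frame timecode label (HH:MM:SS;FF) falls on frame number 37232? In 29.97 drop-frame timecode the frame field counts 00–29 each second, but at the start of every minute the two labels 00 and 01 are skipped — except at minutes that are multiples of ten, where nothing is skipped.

00:20:42;08

Each 10-minute DF block holds 10 × 60 × 30 − 9 × 2 = 17982 frames. 37232 ÷ 17982 → 2 full blocks, remainder 1268.
Within the partial block the first minute is 1800 frames and each further minute 1798, so 0 further minute boundaries passed. Total skipped labels = 18 × 2 + 2 × 0 = 36.
Non-drop label index = 37232 + 36 = 37268; at 30 labels/s that is 00:20:42:08, i.e. DF 00:20:42;08.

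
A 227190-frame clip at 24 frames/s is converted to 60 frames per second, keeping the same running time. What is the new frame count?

Target frames = source frames × (target rate / source rate) = 227190 × (60)/(24) = 227190 × 5/2 = 567975.

567975 frames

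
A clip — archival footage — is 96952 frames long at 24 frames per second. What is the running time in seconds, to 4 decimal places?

4039.6667 seconds

Running time = 96952 × 1/24 = 12119/3 s ≈ 4039.6667 s.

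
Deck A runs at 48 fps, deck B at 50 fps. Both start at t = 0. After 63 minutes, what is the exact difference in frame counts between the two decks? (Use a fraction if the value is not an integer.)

7560 frames

63 min = 3780 s.
A emits 48 × 3780 = 181440 frames; B emits 50 × 3780 = 189000.
Difference = 7560 frames; B is ahead of A.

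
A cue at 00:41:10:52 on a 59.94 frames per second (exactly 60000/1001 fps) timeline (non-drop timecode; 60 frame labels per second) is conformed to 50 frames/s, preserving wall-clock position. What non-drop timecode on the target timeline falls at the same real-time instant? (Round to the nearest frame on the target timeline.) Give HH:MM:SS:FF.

Source frame index: (0×3600 + 41×60 + 10) × 60 + 52 = 148252.
Real time: 148252 / (60000/1001) = 37100063/15000 s.
Target frame: (37100063/15000) × (50) = 37100063/300 ≈ 123666.877 → 123667.
At 50 labels/s: frame 123667 → 00:41:13:17.

00:41:13:17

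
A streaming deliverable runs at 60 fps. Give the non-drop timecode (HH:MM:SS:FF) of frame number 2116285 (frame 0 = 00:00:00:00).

09:47:51:25

2116285 ÷ 60 = 35271 full seconds, remainder 25 frames.
35271 s = 9 h 47 min 51 s.
Timecode: 09:47:51:25.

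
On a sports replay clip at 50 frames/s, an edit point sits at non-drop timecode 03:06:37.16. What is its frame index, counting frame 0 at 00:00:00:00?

Total seconds to the label: (3 × 3600 + 6 × 60 + 37) = 11197.
Frame index = 11197 × 50 + 16 = 559866.

559866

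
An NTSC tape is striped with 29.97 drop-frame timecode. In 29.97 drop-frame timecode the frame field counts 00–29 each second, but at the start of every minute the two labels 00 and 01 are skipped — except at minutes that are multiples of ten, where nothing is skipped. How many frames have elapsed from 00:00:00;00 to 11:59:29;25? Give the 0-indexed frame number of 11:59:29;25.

As if non-drop at 30 labels/s: (11 × 3600 + 59 × 60 + 29) × 30 + 25 = 1295095.
Minute boundaries passed: 719; those not divisible by 10: 719 − 71 = 648; dropped labels = 2 × 648 = 1296.
Actual frame index = 1295095 − 1296 = 1293799.

1293799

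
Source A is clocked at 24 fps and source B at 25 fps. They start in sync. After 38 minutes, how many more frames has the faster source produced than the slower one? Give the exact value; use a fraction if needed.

38 min = 2280 s.
A emits 24 × 2280 = 54720 frames; B emits 25 × 2280 = 57000.
Difference = 2280 frames; B is ahead of A.

2280 frames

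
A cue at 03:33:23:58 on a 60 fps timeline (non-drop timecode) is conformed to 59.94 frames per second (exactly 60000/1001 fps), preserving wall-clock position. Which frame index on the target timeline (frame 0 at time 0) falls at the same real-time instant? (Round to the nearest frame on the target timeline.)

Source frame index: (3×3600 + 33×60 + 23) × 60 + 58 = 768238.
Real time: 768238 / (60) = 384119/30 s.
Target frame: (384119/30) × (60000/1001) = 768238000/1001 ≈ 767470.529 → 767471.

frame 767471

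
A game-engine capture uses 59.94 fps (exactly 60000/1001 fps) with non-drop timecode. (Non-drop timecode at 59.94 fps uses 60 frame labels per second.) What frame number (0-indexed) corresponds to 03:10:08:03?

frame 684483

Total seconds to the label: (3 × 3600 + 10 × 60 + 8) = 11408.
Frame index = 11408 × 60 + 3 = 684483.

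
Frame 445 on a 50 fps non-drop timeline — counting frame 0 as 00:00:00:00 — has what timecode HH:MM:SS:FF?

00:00:08:45

445 ÷ 50 = 8 full seconds, remainder 45 frames.
8 s = 0 h 0 min 8 s.
Timecode: 00:00:08:45.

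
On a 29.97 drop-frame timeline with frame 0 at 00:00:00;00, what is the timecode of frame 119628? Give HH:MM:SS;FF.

Ten DF minutes hold 17982 frames, so frame 119628 lies in block 6 (frames 107892–125873) with 11736 frames into that block.
The block's first minute is 1800 frames and the rest 1798 each; 11736 frames reaches minute 6, so 6 × 18 + 6 × 2 = 120 labels have been skipped so far.
Adding those back, label number 119628 + 120 = 119748 at 30 labels/s is 3991 s + 18 f = 1 h 6 min 31 s frame 18, i.e. 01:06:31;18.

01:06:31;18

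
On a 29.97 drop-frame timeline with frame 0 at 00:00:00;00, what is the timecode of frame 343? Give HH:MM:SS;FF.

Each 10-minute DF block holds 10 × 60 × 30 − 9 × 2 = 17982 frames. 343 ÷ 17982 → 0 full blocks, remainder 343.
Within the partial block the first minute is 1800 frames and each further minute 1798, so 0 further minute boundaries passed. Total skipped labels = 18 × 0 + 2 × 0 = 0.
Non-drop label index = 343 + 0 = 343; at 30 labels/s that is 00:00:11:13, i.e. DF 00:00:11;13.

00:00:11;13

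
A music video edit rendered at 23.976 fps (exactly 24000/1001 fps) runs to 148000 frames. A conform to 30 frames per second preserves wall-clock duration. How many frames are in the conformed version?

Target frames = source frames × (target rate / source rate) = 148000 × (30)/(24000/1001) = 148000 × 1001/800 = 185185.

185185 frames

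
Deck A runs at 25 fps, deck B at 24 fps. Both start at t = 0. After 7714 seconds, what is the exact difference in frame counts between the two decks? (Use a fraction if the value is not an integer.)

7714 frames

A emits 25 × 7714 = 192850 frames; B emits 24 × 7714 = 185136.
Difference = 7714 frames; B is behind A.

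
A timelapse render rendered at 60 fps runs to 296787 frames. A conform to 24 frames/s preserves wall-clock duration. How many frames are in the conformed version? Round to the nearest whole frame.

Frames at target rate = 296787 × (24) / (60) = 593574/5 ≈ 118714.800.
Nearest whole frame: 118715.

118715 frames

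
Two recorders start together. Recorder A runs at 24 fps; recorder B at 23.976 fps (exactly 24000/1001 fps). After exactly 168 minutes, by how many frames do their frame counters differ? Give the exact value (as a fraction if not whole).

34560/143 frames

168 min = 10080 s.
A emits 24 × 10080 = 241920 frames; B emits 24000/1001 × 10080 = 34560000/143.
Difference = 34560/143 frames (≈ 241.6783); B is behind A.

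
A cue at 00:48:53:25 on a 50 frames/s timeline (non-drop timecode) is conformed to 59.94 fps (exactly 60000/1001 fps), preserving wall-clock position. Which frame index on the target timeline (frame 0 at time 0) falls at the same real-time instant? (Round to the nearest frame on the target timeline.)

Source frame index: (0×3600 + 48×60 + 53) × 50 + 25 = 146675.
Real time: 146675 / (50) = 5867/2 s.
Target frame: (5867/2) × (60000/1001) = 176010000/1001 ≈ 175834.166 → 175834.

frame 175834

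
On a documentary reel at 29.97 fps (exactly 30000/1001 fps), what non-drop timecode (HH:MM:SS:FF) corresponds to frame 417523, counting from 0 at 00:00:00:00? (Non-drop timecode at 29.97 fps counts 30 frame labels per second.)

417523 ÷ 30 = 13917 full seconds, remainder 13 frames.
13917 s = 3 h 51 min 57 s.
Timecode: 03:51:57:13.

03:51:57:13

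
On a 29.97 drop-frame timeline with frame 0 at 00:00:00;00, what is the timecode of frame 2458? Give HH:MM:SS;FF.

Ten DF minutes hold 17982 frames, so frame 2458 lies in block 0 (frames 0–17981) with 2458 frames into that block.
The block's first minute is 1800 frames and the rest 1798 each; 2458 frames reaches minute 1, so 0 × 18 + 1 × 2 = 2 labels have been skipped so far.
Adding those back, label number 2458 + 2 = 2460 at 30 labels/s is 82 s + 0 f = 0 h 1 min 22 s frame 0, i.e. 00:01:22;00.

00:01:22;00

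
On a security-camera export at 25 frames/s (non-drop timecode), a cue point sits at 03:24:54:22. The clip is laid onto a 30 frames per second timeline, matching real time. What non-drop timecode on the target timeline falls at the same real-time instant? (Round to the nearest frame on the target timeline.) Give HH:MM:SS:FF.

03:24:54:26

Source frame index: (3×3600 + 24×60 + 54) × 25 + 22 = 307372.
Real time: 307372 / (25) = 307372/25 s.
Target frame: (307372/25) × (30) = 1844232/5 ≈ 368846.400 → 368846.
At 30 labels/s: frame 368846 → 03:24:54:26.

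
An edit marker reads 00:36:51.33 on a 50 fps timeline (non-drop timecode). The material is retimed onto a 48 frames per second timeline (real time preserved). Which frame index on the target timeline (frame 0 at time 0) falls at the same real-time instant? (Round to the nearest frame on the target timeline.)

frame 106160

Source frame index: (0×3600 + 36×60 + 51) × 50 + 33 = 110583.
Real time: 110583 / (50) = 110583/50 s.
Target frame: (110583/50) × (48) = 2653992/25 ≈ 106159.680 → 106160.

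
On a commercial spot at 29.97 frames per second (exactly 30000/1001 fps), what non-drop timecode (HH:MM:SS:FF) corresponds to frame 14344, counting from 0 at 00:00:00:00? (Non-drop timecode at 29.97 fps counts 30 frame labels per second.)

14344 ÷ 30 = 478 full seconds, remainder 4 frames.
478 s = 0 h 7 min 58 s.
Timecode: 00:07:58:04.

00:07:58:04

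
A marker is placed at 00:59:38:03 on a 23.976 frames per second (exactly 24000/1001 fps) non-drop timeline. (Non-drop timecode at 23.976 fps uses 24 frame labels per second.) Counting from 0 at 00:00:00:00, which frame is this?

Total seconds to the label: (0 × 3600 + 59 × 60 + 38) = 3578.
Frame index = 3578 × 24 + 3 = 85875.

85875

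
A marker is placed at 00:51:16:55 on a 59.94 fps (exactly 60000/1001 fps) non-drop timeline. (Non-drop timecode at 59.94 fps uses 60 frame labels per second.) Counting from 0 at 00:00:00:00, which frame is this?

Total seconds to the label: (0 × 3600 + 51 × 60 + 16) = 3076.
Frame index = 3076 × 60 + 55 = 184615.

frame 184615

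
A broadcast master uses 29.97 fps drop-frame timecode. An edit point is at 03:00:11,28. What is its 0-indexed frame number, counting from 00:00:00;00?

324034

As if non-drop at 30 labels/s: (3 × 3600 + 0 × 60 + 11) × 30 + 28 = 324358.
Minute boundaries passed: 180; those not divisible by 10: 180 − 18 = 162; dropped labels = 2 × 162 = 324.
Actual frame index = 324358 − 324 = 324034.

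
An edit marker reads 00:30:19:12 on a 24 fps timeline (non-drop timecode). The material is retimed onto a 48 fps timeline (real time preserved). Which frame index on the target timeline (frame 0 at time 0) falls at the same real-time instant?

frame 87336

Source frame index: (0×3600 + 30×60 + 19) × 24 + 12 = 43668.
Real time: 43668 / (24) = 3639/2 s.
Target frame: (3639/2) × (48) = 87336.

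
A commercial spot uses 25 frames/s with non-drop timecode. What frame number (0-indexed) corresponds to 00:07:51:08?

frame 11783

Total seconds to the label: (0 × 3600 + 7 × 60 + 51) = 471.
Frame index = 471 × 25 + 8 = 11783.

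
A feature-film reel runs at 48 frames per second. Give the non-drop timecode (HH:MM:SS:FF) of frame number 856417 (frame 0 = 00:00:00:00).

04:57:22:01

856417 ÷ 48 = 17842 full seconds, remainder 1 frame.
17842 s = 4 h 57 min 22 s.
Timecode: 04:57:22:01.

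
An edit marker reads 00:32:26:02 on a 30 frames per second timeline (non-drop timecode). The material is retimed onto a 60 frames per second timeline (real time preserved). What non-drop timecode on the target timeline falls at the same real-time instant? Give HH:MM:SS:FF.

00:32:26:04

Source frame index: (0×3600 + 32×60 + 26) × 30 + 2 = 58382.
Real time: 58382 / (30) = 29191/15 s.
Target frame: (29191/15) × (60) = 116764.
At 60 labels/s: frame 116764 → 00:32:26:04.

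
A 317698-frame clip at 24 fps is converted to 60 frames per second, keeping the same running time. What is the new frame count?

Target frames = source frames × (target rate / source rate) = 317698 × (60)/(24) = 317698 × 5/2 = 794245.

794245 frames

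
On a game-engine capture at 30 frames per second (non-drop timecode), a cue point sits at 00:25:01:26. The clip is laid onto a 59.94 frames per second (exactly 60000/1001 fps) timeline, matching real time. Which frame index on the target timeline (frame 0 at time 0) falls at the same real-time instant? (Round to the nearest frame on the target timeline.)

frame 90022

Source frame index: (0×3600 + 25×60 + 1) × 30 + 26 = 45056.
Real time: 45056 / (30) = 22528/15 s.
Target frame: (22528/15) × (60000/1001) = 8192000/91 ≈ 90021.978 → 90022.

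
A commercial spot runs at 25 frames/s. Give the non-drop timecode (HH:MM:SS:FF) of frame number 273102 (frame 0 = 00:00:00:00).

273102 ÷ 25 = 10924 full seconds, remainder 2 frames.
10924 s = 3 h 2 min 4 s.
Timecode: 03:02:04:02.

03:02:04:02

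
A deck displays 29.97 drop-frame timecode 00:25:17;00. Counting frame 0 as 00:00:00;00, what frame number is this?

As if non-drop at 30 labels/s: (0 × 3600 + 25 × 60 + 17) × 30 + 0 = 45510.
Minute boundaries passed: 25; those not divisible by 10: 25 − 2 = 23; dropped labels = 2 × 23 = 46.
Actual frame index = 45510 − 46 = 45464.

45464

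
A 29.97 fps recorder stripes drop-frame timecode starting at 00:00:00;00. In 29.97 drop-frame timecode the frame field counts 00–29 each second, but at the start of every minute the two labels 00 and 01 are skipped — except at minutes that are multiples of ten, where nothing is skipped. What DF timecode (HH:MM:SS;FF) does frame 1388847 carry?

Ten DF minutes hold 17982 frames, so frame 1388847 lies in block 77 (frames 1384614–1402595) with 4233 frames into that block.
The block's first minute is 1800 frames and the rest 1798 each; 4233 frames reaches minute 2, so 77 × 18 + 2 × 2 = 1390 labels have been skipped so far.
Adding those back, label number 1388847 + 1390 = 1390237 at 30 labels/s is 46341 s + 7 f = 12 h 52 min 21 s frame 7, i.e. 12:52:21;07.

12:52:21;07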